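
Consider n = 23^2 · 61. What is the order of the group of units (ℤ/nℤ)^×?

30360

φ(32269) = 32269 · (1 − 1/23) · (1 − 1/61)
       = 32269 · 1320/1403 = 30360.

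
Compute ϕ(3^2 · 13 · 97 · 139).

953856

φ(1577511) = 1577511 · (1 − 1/3) · (1 − 1/13) · (1 − 1/97) · (1 − 1/139)
       = 1577511 · 317952/525837 = 953856.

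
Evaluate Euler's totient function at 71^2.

φ(5041) = 5041 · (1 − 1/71)
       = 5041 · 70/71 = 4970.

4970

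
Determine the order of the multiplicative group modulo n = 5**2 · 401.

φ(5^2) = 5^1·(5−1) = 5·4 = 20.
φ(401) = 401 − 1 = 400.
φ(10025) = 20 × 400 = 8000.

8000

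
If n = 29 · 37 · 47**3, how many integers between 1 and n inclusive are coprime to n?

φ(111402079) = 111402079 · (1 − 1/29) · (1 − 1/37) · (1 − 1/47)
       = 111402079 · 46368/50431 = 102426912.

102426912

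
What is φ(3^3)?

18

φ(3^3) = 3^3 − 3^2 = 27 − 9 = 18.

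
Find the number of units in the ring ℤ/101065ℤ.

71680

First factor: 101065 = 5 * 17 * 29 * 41.
φ(5) = 5 − 1 = 4.
φ(17) = 17 − 1 = 16.
φ(29) = 29 − 1 = 28.
φ(41) = 41 − 1 = 40.
Since φ is multiplicative, φ(101065) = 4 · 16 · 28 · 40 = 71680.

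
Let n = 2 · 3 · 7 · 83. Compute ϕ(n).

984

φ(2) = 2 − 1 = 1.
φ(3) = 3 − 1 = 2.
φ(7) = 7 − 1 = 6.
φ(83) = 83 − 1 = 82.
Since φ is multiplicative, φ(3486) = 1 · 2 · 6 · 82 = 984.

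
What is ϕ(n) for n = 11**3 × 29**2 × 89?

86461760

φ(99624019) = 99624019 · (1 − 1/11) · (1 − 1/29) · (1 − 1/89)
       = 99624019 · 24640/28391 = 86461760.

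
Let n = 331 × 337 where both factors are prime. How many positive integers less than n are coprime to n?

φ(pq) = (p−1)(q−1) = 330 · 336 = 110880.

110880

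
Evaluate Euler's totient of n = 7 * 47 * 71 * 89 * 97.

φ(7) = 7 − 1 = 6.
φ(47) = 47 − 1 = 46.
φ(71) = 71 − 1 = 70.
φ(89) = 89 − 1 = 88.
φ(97) = 97 − 1 = 96.
Multiply: 6 · 46 · 70 · 88 · 96 = 163215360.

163215360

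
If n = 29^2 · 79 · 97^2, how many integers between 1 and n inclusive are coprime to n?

589784832

φ(625124551) = 625124551 · (1 − 1/29) · (1 − 1/79) · (1 − 1/97)
       = 625124551 · 209664/222227 = 589784832.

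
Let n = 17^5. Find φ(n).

1336336

φ(1419857) = 1419857 · (1 − 1/17)
       = 1419857 · 16/17 = 1336336.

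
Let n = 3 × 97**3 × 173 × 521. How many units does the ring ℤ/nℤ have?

161575864320

φ(246785866527) = 246785866527 · (1 − 1/3) · (1 − 1/97) · (1 − 1/173) · (1 − 1/521)
       = 246785866527 · 17172480/26228703 = 161575864320.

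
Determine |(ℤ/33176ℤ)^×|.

13440

33176 = 2**3 · 11 · 13 · 29.
φ(33176) = 33176 · (1 − 1/2) · (1 − 1/11) · (1 − 1/13) · (1 − 1/29)
       = 33176 · 3360/8294 = 13440.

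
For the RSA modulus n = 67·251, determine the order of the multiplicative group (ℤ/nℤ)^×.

φ(n) = (p − 1)(q − 1) = (67−1)(251−1) = 66·250 = 16500.

16500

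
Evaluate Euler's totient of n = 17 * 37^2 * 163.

3452544

φ(17) = 17 − 1 = 16.
φ(37^2) = 37^1·(37−1) = 37·36 = 1332.
φ(163) = 163 − 1 = 162.
φ(3793499) = 16 × 1332 × 162 = 3452544.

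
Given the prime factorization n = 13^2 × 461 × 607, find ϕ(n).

43486560

φ(13^2) = 13^2 − 13^1 = 169 − 13 = 156.
φ(461) = 461 − 1 = 460.
φ(607) = 607 − 1 = 606.
Since φ is multiplicative, φ(47290763) = 156 · 460 · 606 = 43486560.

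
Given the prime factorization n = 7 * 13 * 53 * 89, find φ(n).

φ(7) = 7 − 1 = 6.
φ(13) = 13 − 1 = 12.
φ(53) = 53 − 1 = 52.
φ(89) = 89 − 1 = 88.
φ(429247) = 6 × 12 × 52 × 88 = 329472.

329472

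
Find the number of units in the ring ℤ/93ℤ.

60

Prime factorization: 93 = 3 · 31.
φ(93) = 93 · (1 − 1/3) · (1 − 1/31)
       = 93 · 60/93 = 60.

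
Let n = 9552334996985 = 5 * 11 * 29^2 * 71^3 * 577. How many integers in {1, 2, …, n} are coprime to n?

6601661337600

φ(5) = 5 − 1 = 4.
φ(11) = 11 − 1 = 10.
φ(29^2) = 29^2 − 29^1 = 841 − 29 = 812.
φ(71^3) = 71^2·(71−1) = 5041·70 = 352870.
φ(577) = 577 − 1 = 576.
Since φ is multiplicative, φ(9552334996985) = 4 · 10 · 812 · 352870 · 576 = 6601661337600.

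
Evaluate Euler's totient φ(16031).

16031 = 17 · 23 · 41.
φ(17) = 17 − 1 = 16.
φ(23) = 23 − 1 = 22.
φ(41) = 41 − 1 = 40.
Multiply: 16 · 22 · 40 = 14080.

14080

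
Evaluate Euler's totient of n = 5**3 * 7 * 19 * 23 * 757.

φ(289457875) = 289457875 · (1 − 1/5) · (1 − 1/7) · (1 − 1/19) · (1 − 1/23) · (1 − 1/757)
       = 289457875 · 7185024/11578315 = 179625600.

179625600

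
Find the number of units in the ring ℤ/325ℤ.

240

First factor: 325 = 5^2 · 13.
φ(5^2) = 5^2 − 5^1 = 25 − 5 = 20.
φ(13) = 13 − 1 = 12.
φ(325) = 20 × 12 = 240.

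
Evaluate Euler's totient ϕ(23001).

12800

Prime factorization: 23001 = 3 × 11 × 17 × 41.
φ(3) = 3 − 1 = 2.
φ(11) = 11 − 1 = 10.
φ(17) = 17 − 1 = 16.
φ(41) = 41 − 1 = 40.
Since φ is multiplicative, φ(23001) = 2 · 10 · 16 · 40 = 12800.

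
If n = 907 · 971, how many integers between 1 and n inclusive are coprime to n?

878820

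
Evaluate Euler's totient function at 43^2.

φ(1849) = 1849 · (1 − 1/43)
       = 1849 · 42/43 = 1806.

1806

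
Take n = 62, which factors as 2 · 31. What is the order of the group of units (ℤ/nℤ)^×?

30

φ(2) = 2 − 1 = 1.
φ(31) = 31 − 1 = 30.
Since φ is multiplicative, φ(62) = 1 · 30 = 30.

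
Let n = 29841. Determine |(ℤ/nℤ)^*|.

16464

First factor: 29841 = 3 · 7^3 · 29.
φ(3) = 3 − 1 = 2.
φ(7^3) = 7^3 − 7^2 = 343 − 49 = 294.
φ(29) = 29 − 1 = 28.
Multiply: 2 · 294 · 28 = 16464.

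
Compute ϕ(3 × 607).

1212

φ(3) = 3 − 1 = 2.
φ(607) = 607 − 1 = 606.
Since φ is multiplicative, φ(1821) = 2 · 606 = 1212.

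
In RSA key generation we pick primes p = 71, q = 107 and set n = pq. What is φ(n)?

φ(pq) = (p−1)(q−1) = 70 · 106 = 7420.

7420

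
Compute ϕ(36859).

Factor 36859: 36859 = 29 * 31 * 41.
φ(36859) = 36859 · (1 − 1/29) · (1 − 1/31) · (1 − 1/41)
       = 36859 · 33600/36859 = 33600.

33600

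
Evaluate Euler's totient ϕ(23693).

21168

23693 = 19 · 29 · 43.
φ(19) = 19 − 1 = 18.
φ(29) = 29 − 1 = 28.
φ(43) = 43 − 1 = 42.
Since φ is multiplicative, φ(23693) = 18 · 28 · 42 = 21168.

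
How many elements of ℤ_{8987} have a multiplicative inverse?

7560

First factor: 8987 = 11 · 19 · 43.
φ(8987) = 8987 · (1 − 1/11) · (1 − 1/19) · (1 − 1/43)
       = 8987 · 7560/8987 = 7560.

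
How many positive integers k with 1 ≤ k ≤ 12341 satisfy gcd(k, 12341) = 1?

10080

Prime factorization: 12341 = 7 · 41 · 43.
φ(7) = 7 − 1 = 6.
φ(41) = 41 − 1 = 40.
φ(43) = 43 − 1 = 42.
φ(12341) = 6 × 40 × 42 = 10080.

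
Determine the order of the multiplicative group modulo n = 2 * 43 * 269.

11256

φ(23134) = 23134 · (1 − 1/2) · (1 − 1/43) · (1 − 1/269)
       = 23134 · 11256/23134 = 11256.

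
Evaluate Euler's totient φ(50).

20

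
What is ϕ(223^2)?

φ(223^2) = 223^2 − 223^1 = 49729 − 223 = 49506.

49506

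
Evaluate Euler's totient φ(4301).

3520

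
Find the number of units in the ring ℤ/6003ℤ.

Factor 6003: 6003 = 3^2 × 23 × 29.
φ(6003) = 6003 · (1 − 1/3) · (1 − 1/23) · (1 − 1/29)
       = 6003 · 1232/2001 = 3696.

3696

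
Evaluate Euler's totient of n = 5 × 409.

1632

φ(2045) = 2045 · (1 − 1/5) · (1 − 1/409)
       = 2045 · 1632/2045 = 1632.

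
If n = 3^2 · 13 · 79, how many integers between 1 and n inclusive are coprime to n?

5616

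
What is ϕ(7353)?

4536

Prime factorization: 7353 = 3^2 × 19 × 43.
φ(3^2) = 3^2 − 3^1 = 9 − 3 = 6.
φ(19) = 19 − 1 = 18.
φ(43) = 43 − 1 = 42.
φ(7353) = 6 × 18 × 42 = 4536.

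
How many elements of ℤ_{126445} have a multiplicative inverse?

Prime factorization: 126445 = 5 * 11^3 * 19.
φ(126445) = 126445 · (1 − 1/5) · (1 − 1/11) · (1 − 1/19)
       = 126445 · 720/1045 = 87120.

87120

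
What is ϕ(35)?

24

Factor 35: 35 = 5 * 7.
φ(5) = 5 − 1 = 4.
φ(7) = 7 − 1 = 6.
Since φ is multiplicative, φ(35) = 4 · 6 = 24.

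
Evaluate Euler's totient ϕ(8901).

5544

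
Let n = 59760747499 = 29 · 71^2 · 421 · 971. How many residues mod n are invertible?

φ(29) = 29 − 1 = 28.
φ(71^2) = 71^2 − 71^1 = 5041 − 71 = 4970.
φ(421) = 421 − 1 = 420.
φ(971) = 971 − 1 = 970.
φ(59760747499) = 28 × 4970 × 420 × 970 = 56693784000.

56693784000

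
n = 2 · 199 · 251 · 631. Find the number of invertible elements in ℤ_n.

31185000

φ(63035638) = 63035638 · (1 − 1/2) · (1 − 1/199) · (1 − 1/251) · (1 − 1/631)
       = 63035638 · 31185000/63035638 = 31185000.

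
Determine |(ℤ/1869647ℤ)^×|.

1606176

Factor 1869647: 1869647 = 13**3 * 23 * 37.
φ(1869647) = 1869647 · (1 − 1/13) · (1 − 1/23) · (1 − 1/37)
       = 1869647 · 9504/11063 = 1606176.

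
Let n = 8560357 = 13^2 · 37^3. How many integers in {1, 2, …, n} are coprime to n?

7688304

φ(8560357) = 8560357 · (1 − 1/13) · (1 − 1/37)
       = 8560357 · 432/481 = 7688304.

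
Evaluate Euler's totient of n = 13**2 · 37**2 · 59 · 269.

φ(13^2) = 13^2 − 13^1 = 169 − 13 = 156.
φ(37^2) = 37^2 − 37^1 = 1369 − 37 = 1332.
φ(59) = 59 − 1 = 58.
φ(269) = 269 − 1 = 268.
Multiply: 156 · 1332 · 58 · 268 = 3229918848.

3229918848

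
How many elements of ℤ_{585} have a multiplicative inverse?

288

First factor: 585 = 3^2 * 5 * 13.
φ(585) = 585 · (1 − 1/3) · (1 − 1/5) · (1 − 1/13)
       = 585 · 96/195 = 288.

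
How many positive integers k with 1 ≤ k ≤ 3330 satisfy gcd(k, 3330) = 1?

864

Prime factorization: 3330 = 2 · 3**2 · 5 · 37.
φ(2) = 2 − 1 = 1.
φ(3^2) = 3^2 − 3^1 = 9 − 3 = 6.
φ(5) = 5 − 1 = 4.
φ(37) = 37 − 1 = 36.
φ(3330) = 1 × 6 × 4 × 36 = 864.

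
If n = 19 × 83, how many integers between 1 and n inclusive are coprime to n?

φ(1577) = 1577 · (1 − 1/19) · (1 − 1/83)
       = 1577 · 1476/1577 = 1476.

1476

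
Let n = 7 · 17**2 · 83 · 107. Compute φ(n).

φ(7) = 7 − 1 = 6.
φ(17^2) = 17^2 − 17^1 = 289 − 17 = 272.
φ(83) = 83 − 1 = 82.
φ(107) = 107 − 1 = 106.
Since φ is multiplicative, φ(17966263) = 6 · 272 · 82 · 106 = 14185344.

14185344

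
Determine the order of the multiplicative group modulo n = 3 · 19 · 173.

6192

φ(3) = 3 − 1 = 2.
φ(19) = 19 − 1 = 18.
φ(173) = 173 − 1 = 172.
Since φ is multiplicative, φ(9861) = 2 · 18 · 172 = 6192.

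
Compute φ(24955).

First factor: 24955 = 5 × 7 × 23 × 31.
φ(5) = 5 − 1 = 4.
φ(7) = 7 − 1 = 6.
φ(23) = 23 − 1 = 22.
φ(31) = 31 − 1 = 30.
Since φ is multiplicative, φ(24955) = 4 · 6 · 22 · 30 = 15840.

15840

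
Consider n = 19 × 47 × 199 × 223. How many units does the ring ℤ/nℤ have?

36395568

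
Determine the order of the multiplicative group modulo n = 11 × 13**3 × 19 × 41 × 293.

4263667200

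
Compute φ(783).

504

First factor: 783 = 3^3 · 29.
φ(783) = 783 · (1 − 1/3) · (1 − 1/29)
       = 783 · 56/87 = 504.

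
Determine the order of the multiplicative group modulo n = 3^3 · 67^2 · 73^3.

30540030048

φ(47150027451) = 47150027451 · (1 − 1/3) · (1 − 1/67) · (1 − 1/73)
       = 47150027451 · 9504/14673 = 30540030048.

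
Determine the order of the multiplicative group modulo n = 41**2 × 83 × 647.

φ(90271381) = 90271381 · (1 − 1/41) · (1 − 1/83) · (1 − 1/647)
       = 90271381 · 2118880/2201741 = 86874080.

86874080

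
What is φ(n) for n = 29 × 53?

φ(29) = 29 − 1 = 28.
φ(53) = 53 − 1 = 52.
φ(1537) = 28 × 52 = 1456.

1456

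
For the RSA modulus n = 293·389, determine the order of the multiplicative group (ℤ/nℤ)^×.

φ(pq) = (p−1)(q−1) = 292 · 388 = 113296.

113296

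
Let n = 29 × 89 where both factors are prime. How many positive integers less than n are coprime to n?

2464

φ(2581) = 2581 · (1 − 1/29) · (1 − 1/89)
       = 2581 · 2464/2581 = 2464.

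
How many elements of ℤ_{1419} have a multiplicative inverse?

840

1419 = 3 * 11 * 43.
φ(1419) = 1419 · (1 − 1/3) · (1 − 1/11) · (1 − 1/43)
       = 1419 · 840/1419 = 840.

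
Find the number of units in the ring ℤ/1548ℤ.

504

Factor 1548: 1548 = 2^2 · 3^2 · 43.
φ(2^2) = 2^2 − 2^1 = 4 − 2 = 2.
φ(3^2) = 3^1·(3−1) = 3·2 = 6.
φ(43) = 43 − 1 = 42.
Since φ is multiplicative, φ(1548) = 2 · 6 · 42 = 504.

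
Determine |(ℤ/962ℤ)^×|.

First factor: 962 = 2 × 13 × 37.
φ(962) = 962 · (1 − 1/2) · (1 − 1/13) · (1 − 1/37)
       = 962 · 432/962 = 432.

432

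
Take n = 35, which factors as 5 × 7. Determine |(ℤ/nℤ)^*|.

φ(35) = 35 · (1 − 1/5) · (1 − 1/7)
       = 35 · 24/35 = 24.

24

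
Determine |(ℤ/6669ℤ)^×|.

3888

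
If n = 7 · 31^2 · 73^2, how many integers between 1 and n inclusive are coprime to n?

29328480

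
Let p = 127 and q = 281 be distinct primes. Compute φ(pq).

35280

φ(35687) = 35687 · (1 − 1/127) · (1 − 1/281)
       = 35687 · 35280/35687 = 35280.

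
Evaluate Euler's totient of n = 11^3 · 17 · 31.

580800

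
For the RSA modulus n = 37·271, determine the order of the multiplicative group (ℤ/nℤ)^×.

For distinct primes, φ(pq) = (p−1)(q−1) = 36 × 270 = 9720.

9720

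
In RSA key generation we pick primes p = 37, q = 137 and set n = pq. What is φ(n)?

4896

φ(pq) = (p−1)(q−1) = 36 · 136 = 4896.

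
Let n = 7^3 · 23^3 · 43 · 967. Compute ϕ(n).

φ(173529197261) = 173529197261 · (1 − 1/7) · (1 − 1/23) · (1 − 1/43) · (1 − 1/967)
       = 173529197261 · 5355504/6694541 = 138820019184.

138820019184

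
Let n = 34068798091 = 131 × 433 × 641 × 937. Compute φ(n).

φ(131) = 131 − 1 = 130.
φ(433) = 433 − 1 = 432.
φ(641) = 641 − 1 = 640.
φ(937) = 937 − 1 = 936.
Since φ is multiplicative, φ(34068798091) = 130 · 432 · 640 · 936 = 33642086400.

33642086400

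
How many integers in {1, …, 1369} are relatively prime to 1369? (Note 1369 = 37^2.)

φ(1369) = 1369 · (1 − 1/37)
       = 1369 · 36/37 = 1332.

1332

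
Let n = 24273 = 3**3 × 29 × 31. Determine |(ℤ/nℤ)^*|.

15120

φ(3^3) = 3^2·(3−1) = 9·2 = 18.
φ(29) = 29 − 1 = 28.
φ(31) = 31 − 1 = 30.
Since φ is multiplicative, φ(24273) = 18 · 28 · 30 = 15120.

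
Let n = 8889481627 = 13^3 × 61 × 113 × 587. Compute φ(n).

φ(13^3) = 13^2·(13−1) = 169·12 = 2028.
φ(61) = 61 − 1 = 60.
φ(113) = 113 − 1 = 112.
φ(587) = 587 − 1 = 586.
Since φ is multiplicative, φ(8889481627) = 2028 · 60 · 112 · 586 = 7986101760.

7986101760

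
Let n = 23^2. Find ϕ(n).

φ(23^2) = 23^1·(23−1) = 23·22 = 506.

506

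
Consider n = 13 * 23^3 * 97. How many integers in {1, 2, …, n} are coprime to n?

13406976

φ(13) = 13 − 1 = 12.
φ(23^3) = 23^2·(23−1) = 529·22 = 11638.
φ(97) = 97 − 1 = 96.
φ(15342587) = 12 × 11638 × 96 = 13406976.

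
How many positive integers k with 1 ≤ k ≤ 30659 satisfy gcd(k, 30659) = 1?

Prime factorization: 30659 = 23 · 31 · 43.
φ(30659) = 30659 · (1 − 1/23) · (1 − 1/31) · (1 − 1/43)
       = 30659 · 27720/30659 = 27720.

27720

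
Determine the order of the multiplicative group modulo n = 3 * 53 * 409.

φ(3) = 3 − 1 = 2.
φ(53) = 53 − 1 = 52.
φ(409) = 409 − 1 = 408.
Multiply: 2 · 52 · 408 = 42432.

42432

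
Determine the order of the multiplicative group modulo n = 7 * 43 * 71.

φ(21371) = 21371 · (1 − 1/7) · (1 − 1/43) · (1 − 1/71)
       = 21371 · 17640/21371 = 17640.

17640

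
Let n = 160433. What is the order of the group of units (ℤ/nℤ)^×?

120960

Prime factorization: 160433 = 7 * 13 * 41 * 43.
φ(7) = 7 − 1 = 6.
φ(13) = 13 − 1 = 12.
φ(41) = 41 − 1 = 40.
φ(43) = 43 − 1 = 42.
Multiply: 6 · 12 · 40 · 42 = 120960.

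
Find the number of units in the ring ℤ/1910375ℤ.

Prime factorization: 1910375 = 5^3 × 17 × 29 × 31.
φ(5^3) = 5^2·(5−1) = 25·4 = 100.
φ(17) = 17 − 1 = 16.
φ(29) = 29 − 1 = 28.
φ(31) = 31 − 1 = 30.
Since φ is multiplicative, φ(1910375) = 100 · 16 · 28 · 30 = 1344000.

1344000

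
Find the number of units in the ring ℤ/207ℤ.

132

Factor 207: 207 = 3**2 · 23.
φ(207) = 207 · (1 − 1/3) · (1 − 1/23)
       = 207 · 44/69 = 132.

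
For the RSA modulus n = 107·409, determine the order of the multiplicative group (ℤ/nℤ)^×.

43248

For distinct primes, φ(pq) = (p−1)(q−1) = 106 × 408 = 43248.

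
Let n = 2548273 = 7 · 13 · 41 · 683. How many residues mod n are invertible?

φ(7) = 7 − 1 = 6.
φ(13) = 13 − 1 = 12.
φ(41) = 41 − 1 = 40.
φ(683) = 683 − 1 = 682.
Since φ is multiplicative, φ(2548273) = 6 · 12 · 40 · 682 = 1964160.

1964160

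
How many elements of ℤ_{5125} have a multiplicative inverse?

4000

First factor: 5125 = 5**3 * 41.
φ(5^3) = 5^3 − 5^2 = 125 − 25 = 100.
φ(41) = 41 − 1 = 40.
φ(5125) = 100 × 40 = 4000.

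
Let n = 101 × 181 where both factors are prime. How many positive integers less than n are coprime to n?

φ(pq) = (p−1)(q−1) = 100 · 180 = 18000.

18000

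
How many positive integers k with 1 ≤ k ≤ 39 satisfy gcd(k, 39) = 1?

24

Factor 39: 39 = 3 × 13.
φ(39) = 39 · (1 − 1/3) · (1 − 1/13)
       = 39 · 24/39 = 24.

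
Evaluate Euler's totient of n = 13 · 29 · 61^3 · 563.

φ(48176944231) = 48176944231 · (1 − 1/13) · (1 − 1/29) · (1 − 1/61) · (1 − 1/563)
       = 48176944231 · 11329920/12947311 = 42158632320.

42158632320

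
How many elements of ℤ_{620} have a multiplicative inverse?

620 = 2^2 × 5 × 31.
φ(620) = 620 · (1 − 1/2) · (1 − 1/5) · (1 − 1/31)
       = 620 · 120/310 = 240.

240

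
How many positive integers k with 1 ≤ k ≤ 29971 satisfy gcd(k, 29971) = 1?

29971 = 17 · 41 · 43.
φ(29971) = 29971 · (1 − 1/17) · (1 − 1/41) · (1 − 1/43)
       = 29971 · 26880/29971 = 26880.

26880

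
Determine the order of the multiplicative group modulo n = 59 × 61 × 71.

φ(255529) = 255529 · (1 − 1/59) · (1 − 1/61) · (1 − 1/71)
       = 255529 · 243600/255529 = 243600.

243600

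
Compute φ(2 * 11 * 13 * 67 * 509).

4023360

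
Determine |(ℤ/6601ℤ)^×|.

5280

Prime factorization: 6601 = 7 * 23 * 41.
φ(7) = 7 − 1 = 6.
φ(23) = 23 − 1 = 22.
φ(41) = 41 − 1 = 40.
φ(6601) = 6 × 22 × 40 = 5280.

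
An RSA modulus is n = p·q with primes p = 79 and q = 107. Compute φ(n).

φ(n) = (p − 1)(q − 1) = (79−1)(107−1) = 78·106 = 8268.

8268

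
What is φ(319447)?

First factor: 319447 = 17 × 19 × 23 × 43.
φ(17) = 17 − 1 = 16.
φ(19) = 19 − 1 = 18.
φ(23) = 23 − 1 = 22.
φ(43) = 43 − 1 = 42.
Since φ is multiplicative, φ(319447) = 16 · 18 · 22 · 42 = 266112.

266112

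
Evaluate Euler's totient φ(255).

255 = 3 · 5 · 17.
φ(255) = 255 · (1 − 1/3) · (1 − 1/5) · (1 − 1/17)
       = 255 · 128/255 = 128.

128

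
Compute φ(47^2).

2162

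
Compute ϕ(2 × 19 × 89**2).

φ(300998) = 300998 · (1 − 1/2) · (1 − 1/19) · (1 − 1/89)
       = 300998 · 1584/3382 = 140976.

140976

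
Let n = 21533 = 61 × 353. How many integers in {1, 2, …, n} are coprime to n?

21120

φ(21533) = 21533 · (1 − 1/61) · (1 − 1/353)
       = 21533 · 21120/21533 = 21120.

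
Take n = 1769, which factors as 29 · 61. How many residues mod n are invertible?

1680

φ(1769) = 1769 · (1 − 1/29) · (1 − 1/61)
       = 1769 · 1680/1769 = 1680.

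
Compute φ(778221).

466560

Prime factorization: 778221 = 3^3 * 19 * 37 * 41.
φ(778221) = 778221 · (1 − 1/3) · (1 − 1/19) · (1 − 1/37) · (1 − 1/41)
       = 778221 · 51840/86469 = 466560.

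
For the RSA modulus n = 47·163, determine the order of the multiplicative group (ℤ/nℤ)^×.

7452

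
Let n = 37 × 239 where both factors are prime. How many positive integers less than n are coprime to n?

8568

φ(n) = (p − 1)(q − 1) = (37−1)(239−1) = 36·238 = 8568.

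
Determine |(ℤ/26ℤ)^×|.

12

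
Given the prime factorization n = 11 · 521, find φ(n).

5200

φ(5731) = 5731 · (1 − 1/11) · (1 − 1/521)
       = 5731 · 5200/5731 = 5200.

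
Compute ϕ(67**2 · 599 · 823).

φ(2212973753) = 2212973753 · (1 − 1/67) · (1 − 1/599) · (1 − 1/823)
       = 2212973753 · 32442696/33029459 = 2173660632.

2173660632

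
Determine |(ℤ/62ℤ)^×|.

30

First factor: 62 = 2 × 31.
φ(62) = 62 · (1 − 1/2) · (1 − 1/31)
       = 62 · 30/62 = 30.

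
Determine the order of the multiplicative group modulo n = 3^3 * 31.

φ(3^3) = 3^2·(3−1) = 9·2 = 18.
φ(31) = 31 − 1 = 30.
Multiply: 18 · 30 = 540.

540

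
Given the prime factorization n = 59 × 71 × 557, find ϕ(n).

φ(59) = 59 − 1 = 58.
φ(71) = 71 − 1 = 70.
φ(557) = 557 − 1 = 556.
Since φ is multiplicative, φ(2333273) = 58 · 70 · 556 = 2257360.

2257360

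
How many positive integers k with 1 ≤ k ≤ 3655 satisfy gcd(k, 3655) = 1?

2688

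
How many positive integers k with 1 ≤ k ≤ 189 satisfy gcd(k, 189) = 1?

108

Factor 189: 189 = 3^3 * 7.
φ(3^3) = 3^3 − 3^2 = 27 − 9 = 18.
φ(7) = 7 − 1 = 6.
Since φ is multiplicative, φ(189) = 18 · 6 = 108.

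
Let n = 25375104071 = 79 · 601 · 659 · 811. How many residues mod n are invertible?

24943464000

φ(79) = 79 − 1 = 78.
φ(601) = 601 − 1 = 600.
φ(659) = 659 − 1 = 658.
φ(811) = 811 − 1 = 810.
Multiply: 78 · 600 · 658 · 810 = 24943464000.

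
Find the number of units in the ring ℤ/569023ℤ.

438048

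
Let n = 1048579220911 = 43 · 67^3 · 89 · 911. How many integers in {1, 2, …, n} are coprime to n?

φ(43) = 43 − 1 = 42.
φ(67^3) = 67^3 − 67^2 = 300763 − 4489 = 296274.
φ(89) = 89 − 1 = 88.
φ(911) = 911 − 1 = 910.
Multiply: 42 · 296274 · 88 · 910 = 996476120640.

996476120640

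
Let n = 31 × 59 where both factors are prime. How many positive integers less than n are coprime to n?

1740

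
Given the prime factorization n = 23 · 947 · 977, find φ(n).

20312512

φ(23) = 23 − 1 = 22.
φ(947) = 947 − 1 = 946.
φ(977) = 977 − 1 = 976.
Since φ is multiplicative, φ(21280037) = 22 · 946 · 976 = 20312512.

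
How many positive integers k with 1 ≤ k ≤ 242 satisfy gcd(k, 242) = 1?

Prime factorization: 242 = 2 · 11^2.
φ(242) = 242 · (1 − 1/2) · (1 − 1/11)
       = 242 · 10/22 = 110.

110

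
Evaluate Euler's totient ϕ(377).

Prime factorization: 377 = 13 · 29.
φ(13) = 13 − 1 = 12.
φ(29) = 29 − 1 = 28.
φ(377) = 12 × 28 = 336.

336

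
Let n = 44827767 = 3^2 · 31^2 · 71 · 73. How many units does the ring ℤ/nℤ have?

φ(3^2) = 3^1·(3−1) = 3·2 = 6.
φ(31^2) = 31^2 − 31^1 = 961 − 31 = 930.
φ(71) = 71 − 1 = 70.
φ(73) = 73 − 1 = 72.
Multiply: 6 · 930 · 70 · 72 = 28123200.

28123200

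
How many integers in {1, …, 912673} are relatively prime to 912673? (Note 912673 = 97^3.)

903264

φ(97^3) = 97^3 − 97^2 = 912673 − 9409 = 903264.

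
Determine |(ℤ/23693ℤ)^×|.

First factor: 23693 = 19 · 29 · 43.
φ(23693) = 23693 · (1 − 1/19) · (1 − 1/29) · (1 − 1/43)
       = 23693 · 21168/23693 = 21168.

21168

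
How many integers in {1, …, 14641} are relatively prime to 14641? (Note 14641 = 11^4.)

φ(11^4) = 11^3·(11−1) = 1331·10 = 13310.

13310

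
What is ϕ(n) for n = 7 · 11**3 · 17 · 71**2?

φ(7) = 7 − 1 = 6.
φ(11^3) = 11^2·(11−1) = 121·10 = 1210.
φ(17) = 17 − 1 = 16.
φ(71^2) = 71^2 − 71^1 = 5041 − 71 = 4970.
φ(798438949) = 6 × 1210 × 16 × 4970 = 577315200.

577315200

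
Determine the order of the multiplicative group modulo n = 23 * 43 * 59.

φ(23) = 23 − 1 = 22.
φ(43) = 43 − 1 = 42.
φ(59) = 59 − 1 = 58.
Multiply: 22 · 42 · 58 = 53592.

53592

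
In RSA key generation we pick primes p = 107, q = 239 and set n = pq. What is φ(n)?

25228

φ(25573) = 25573 · (1 − 1/107) · (1 − 1/239)
       = 25573 · 25228/25573 = 25228.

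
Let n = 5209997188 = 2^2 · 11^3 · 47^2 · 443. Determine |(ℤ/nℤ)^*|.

φ(2^2) = 2^1·(2−1) = 2·1 = 2.
φ(11^3) = 11^2·(11−1) = 121·10 = 1210.
φ(47^2) = 47^1·(47−1) = 47·46 = 2162.
φ(443) = 443 − 1 = 442.
φ(5209997188) = 2 × 1210 × 2162 × 442 = 2312561680.

2312561680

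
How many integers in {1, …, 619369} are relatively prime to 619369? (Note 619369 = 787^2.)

618582

φ(787^2) = 787^2 − 787^1 = 619369 − 787 = 618582.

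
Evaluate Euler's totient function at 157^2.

φ(24649) = 24649 · (1 − 1/157)
       = 24649 · 156/157 = 24492.

24492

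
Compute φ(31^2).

930

φ(961) = 961 · (1 − 1/31)
       = 961 · 30/31 = 930.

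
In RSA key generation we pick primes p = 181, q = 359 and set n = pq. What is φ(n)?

64440

φ(pq) = (p−1)(q−1) = 180 · 358 = 64440.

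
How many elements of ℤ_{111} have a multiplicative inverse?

72

Factor 111: 111 = 3 × 37.
φ(3) = 3 − 1 = 2.
φ(37) = 37 − 1 = 36.
φ(111) = 2 × 36 = 72.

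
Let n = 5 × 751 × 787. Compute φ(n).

2358000

φ(2955185) = 2955185 · (1 − 1/5) · (1 − 1/751) · (1 − 1/787)
       = 2955185 · 2358000/2955185 = 2358000.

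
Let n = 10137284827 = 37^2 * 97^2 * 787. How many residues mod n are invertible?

φ(10137284827) = 10137284827 · (1 − 1/37) · (1 − 1/97) · (1 − 1/787)
       = 10137284827 · 2716416/2824543 = 9749217024.

9749217024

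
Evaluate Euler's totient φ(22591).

20160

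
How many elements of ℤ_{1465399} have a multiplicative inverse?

1249248

Factor 1465399: 1465399 = 13^3 · 23 · 29.
φ(13^3) = 13^3 − 13^2 = 2197 − 169 = 2028.
φ(23) = 23 − 1 = 22.
φ(29) = 29 − 1 = 28.
φ(1465399) = 2028 × 22 × 28 = 1249248.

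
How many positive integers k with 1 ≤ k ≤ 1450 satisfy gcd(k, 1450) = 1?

1450 = 2 · 5^2 · 29.
φ(2) = 2 − 1 = 1.
φ(5^2) = 5^2 − 5^1 = 25 − 5 = 20.
φ(29) = 29 − 1 = 28.
Multiply: 1 · 20 · 28 = 560.

560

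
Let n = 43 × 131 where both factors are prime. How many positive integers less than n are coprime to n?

φ(43) = 43 − 1 = 42.
φ(131) = 131 − 1 = 130.
Since φ is multiplicative, φ(5633) = 42 · 130 = 5460.

5460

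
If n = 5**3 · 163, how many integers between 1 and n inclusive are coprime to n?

φ(5^3) = 5^3 − 5^2 = 125 − 25 = 100.
φ(163) = 163 − 1 = 162.
Multiply: 100 · 162 = 16200.

16200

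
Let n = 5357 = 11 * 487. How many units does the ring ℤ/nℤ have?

φ(5357) = 5357 · (1 − 1/11) · (1 − 1/487)
       = 5357 · 4860/5357 = 4860.

4860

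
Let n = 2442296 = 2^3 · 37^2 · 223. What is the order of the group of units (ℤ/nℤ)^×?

1182816

φ(2442296) = 2442296 · (1 − 1/2) · (1 − 1/37) · (1 − 1/223)
       = 2442296 · 7992/16502 = 1182816.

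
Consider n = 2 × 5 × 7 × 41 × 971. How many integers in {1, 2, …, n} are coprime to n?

931200

φ(2786770) = 2786770 · (1 − 1/2) · (1 − 1/5) · (1 − 1/7) · (1 − 1/41) · (1 − 1/971)
       = 2786770 · 931200/2786770 = 931200.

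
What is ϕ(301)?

252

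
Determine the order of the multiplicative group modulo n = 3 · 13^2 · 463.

144144

φ(3) = 3 − 1 = 2.
φ(13^2) = 13^1·(13−1) = 13·12 = 156.
φ(463) = 463 − 1 = 462.
Since φ is multiplicative, φ(234741) = 2 · 156 · 462 = 144144.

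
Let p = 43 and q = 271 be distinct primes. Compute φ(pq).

φ(11653) = 11653 · (1 − 1/43) · (1 − 1/271)
       = 11653 · 11340/11653 = 11340.

11340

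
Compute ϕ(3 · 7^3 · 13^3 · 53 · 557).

34476519168

φ(3) = 3 − 1 = 2.
φ(7^3) = 7^2·(7−1) = 49·6 = 294.
φ(13^3) = 13^2·(13−1) = 169·12 = 2028.
φ(53) = 53 − 1 = 52.
φ(557) = 557 − 1 = 556.
φ(66738508473) = 2 × 294 × 2028 × 52 × 556 = 34476519168.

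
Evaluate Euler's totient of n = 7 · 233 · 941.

1308480

φ(1534771) = 1534771 · (1 − 1/7) · (1 − 1/233) · (1 − 1/941)
       = 1534771 · 1308480/1534771 = 1308480.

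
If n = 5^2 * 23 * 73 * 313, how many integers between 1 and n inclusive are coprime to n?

9884160

φ(5^2) = 5^1·(5−1) = 5·4 = 20.
φ(23) = 23 − 1 = 22.
φ(73) = 73 − 1 = 72.
φ(313) = 313 − 1 = 312.
Since φ is multiplicative, φ(13138175) = 20 · 22 · 72 · 312 = 9884160.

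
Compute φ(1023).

First factor: 1023 = 3 × 11 × 31.
φ(1023) = 1023 · (1 − 1/3) · (1 − 1/11) · (1 − 1/31)
       = 1023 · 600/1023 = 600.

600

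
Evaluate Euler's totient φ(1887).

First factor: 1887 = 3 · 17 · 37.
φ(1887) = 1887 · (1 − 1/3) · (1 − 1/17) · (1 − 1/37)
       = 1887 · 1152/1887 = 1152.

1152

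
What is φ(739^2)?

φ(546121) = 546121 · (1 − 1/739)
       = 546121 · 738/739 = 545382.

545382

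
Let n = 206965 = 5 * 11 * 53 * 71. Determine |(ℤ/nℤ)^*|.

φ(5) = 5 − 1 = 4.
φ(11) = 11 − 1 = 10.
φ(53) = 53 − 1 = 52.
φ(71) = 71 − 1 = 70.
Multiply: 4 · 10 · 52 · 70 = 145600.

145600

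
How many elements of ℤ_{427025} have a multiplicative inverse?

302400

427025 = 5^2 · 19 · 29 · 31.
φ(427025) = 427025 · (1 − 1/5) · (1 − 1/19) · (1 − 1/29) · (1 − 1/31)
       = 427025 · 60480/85405 = 302400.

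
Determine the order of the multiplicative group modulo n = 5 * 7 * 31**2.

22320

φ(5) = 5 − 1 = 4.
φ(7) = 7 − 1 = 6.
φ(31^2) = 31^2 − 31^1 = 961 − 31 = 930.
Since φ is multiplicative, φ(33635) = 4 · 6 · 930 = 22320.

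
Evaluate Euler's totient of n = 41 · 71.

2800

φ(2911) = 2911 · (1 − 1/41) · (1 − 1/71)
       = 2911 · 2800/2911 = 2800.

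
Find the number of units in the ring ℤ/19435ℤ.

13728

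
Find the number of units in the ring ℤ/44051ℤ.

35280

44051 = 7**2 × 29 × 31.
φ(7^2) = 7^1·(7−1) = 7·6 = 42.
φ(29) = 29 − 1 = 28.
φ(31) = 31 − 1 = 30.
Since φ is multiplicative, φ(44051) = 42 · 28 · 30 = 35280.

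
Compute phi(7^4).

φ(7^4) = 7^3·(7−1) = 343·6 = 2058.

2058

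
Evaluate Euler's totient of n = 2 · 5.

φ(2) = 2 − 1 = 1.
φ(5) = 5 − 1 = 4.
Since φ is multiplicative, φ(10) = 1 · 4 = 4.

4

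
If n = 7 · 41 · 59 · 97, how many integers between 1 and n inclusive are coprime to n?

φ(7) = 7 − 1 = 6.
φ(41) = 41 − 1 = 40.
φ(59) = 59 − 1 = 58.
φ(97) = 97 − 1 = 96.
φ(1642501) = 6 × 40 × 58 × 96 = 1336320.

1336320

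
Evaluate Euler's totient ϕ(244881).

Factor 244881: 244881 = 3**2 · 7 · 13**2 · 23.
φ(3^2) = 3^1·(3−1) = 3·2 = 6.
φ(7) = 7 − 1 = 6.
φ(13^2) = 13^2 − 13^1 = 169 − 13 = 156.
φ(23) = 23 − 1 = 22.
φ(244881) = 6 × 6 × 156 × 22 = 123552.

123552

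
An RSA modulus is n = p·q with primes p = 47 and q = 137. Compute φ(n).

6256

φ(6439) = 6439 · (1 − 1/47) · (1 − 1/137)
       = 6439 · 6256/6439 = 6256.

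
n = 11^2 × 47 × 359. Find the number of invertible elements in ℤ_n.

1811480

φ(11^2) = 11^2 − 11^1 = 121 − 11 = 110.
φ(47) = 47 − 1 = 46.
φ(359) = 359 − 1 = 358.
Multiply: 110 · 46 · 358 = 1811480.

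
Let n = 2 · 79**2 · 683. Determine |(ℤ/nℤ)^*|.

φ(2) = 2 − 1 = 1.
φ(79^2) = 79^1·(79−1) = 79·78 = 6162.
φ(683) = 683 − 1 = 682.
Since φ is multiplicative, φ(8525206) = 1 · 6162 · 682 = 4202484.

4202484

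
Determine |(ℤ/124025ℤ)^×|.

88000

Prime factorization: 124025 = 5^2 * 11^2 * 41.
φ(124025) = 124025 · (1 − 1/5) · (1 − 1/11) · (1 − 1/41)
       = 124025 · 1600/2255 = 88000.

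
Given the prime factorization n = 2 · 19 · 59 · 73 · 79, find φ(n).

φ(12929614) = 12929614 · (1 − 1/2) · (1 − 1/19) · (1 − 1/59) · (1 − 1/73) · (1 − 1/79)
       = 12929614 · 5863104/12929614 = 5863104.

5863104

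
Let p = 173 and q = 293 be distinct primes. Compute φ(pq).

50224

φ(pq) = (p−1)(q−1) = 172 · 292 = 50224.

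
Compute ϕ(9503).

First factor: 9503 = 13 * 17 * 43.
φ(9503) = 9503 · (1 − 1/13) · (1 − 1/17) · (1 − 1/43)
       = 9503 · 8064/9503 = 8064.

8064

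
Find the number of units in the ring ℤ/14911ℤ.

14911 = 13 * 31 * 37.
φ(14911) = 14911 · (1 − 1/13) · (1 − 1/31) · (1 − 1/37)
       = 14911 · 12960/14911 = 12960.

12960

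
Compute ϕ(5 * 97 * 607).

φ(294395) = 294395 · (1 − 1/5) · (1 − 1/97) · (1 − 1/607)
       = 294395 · 232704/294395 = 232704.

232704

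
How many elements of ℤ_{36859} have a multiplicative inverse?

33600

First factor: 36859 = 29 × 31 × 41.
φ(36859) = 36859 · (1 − 1/29) · (1 − 1/31) · (1 − 1/41)
       = 36859 · 33600/36859 = 33600.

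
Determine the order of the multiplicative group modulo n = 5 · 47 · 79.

φ(5) = 5 − 1 = 4.
φ(47) = 47 − 1 = 46.
φ(79) = 79 − 1 = 78.
Multiply: 4 · 46 · 78 = 14352.

14352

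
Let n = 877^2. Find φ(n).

φ(769129) = 769129 · (1 − 1/877)
       = 769129 · 876/877 = 768252.

768252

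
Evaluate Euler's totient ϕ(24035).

15840

Factor 24035: 24035 = 5 × 11 × 19 × 23.
φ(5) = 5 − 1 = 4.
φ(11) = 11 − 1 = 10.
φ(19) = 19 − 1 = 18.
φ(23) = 23 − 1 = 22.
Multiply: 4 · 10 · 18 · 22 = 15840.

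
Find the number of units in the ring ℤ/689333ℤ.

591360

Factor 689333: 689333 = 17 * 23 * 41 * 43.
φ(17) = 17 − 1 = 16.
φ(23) = 23 − 1 = 22.
φ(41) = 41 − 1 = 40.
φ(43) = 43 − 1 = 42.
φ(689333) = 16 × 22 × 40 × 42 = 591360.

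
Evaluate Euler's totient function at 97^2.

9312

φ(9409) = 9409 · (1 − 1/97)
       = 9409 · 96/97 = 9312.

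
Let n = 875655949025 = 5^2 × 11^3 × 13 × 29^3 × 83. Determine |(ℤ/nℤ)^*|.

φ(875655949025) = 875655949025 · (1 − 1/5) · (1 − 1/11) · (1 − 1/13) · (1 − 1/29) · (1 − 1/83)
       = 875655949025 · 1102080/1721005 = 560743814400.

560743814400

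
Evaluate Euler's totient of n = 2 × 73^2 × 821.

4309920

φ(2) = 2 − 1 = 1.
φ(73^2) = 73^2 − 73^1 = 5329 − 73 = 5256.
φ(821) = 821 − 1 = 820.
φ(8750218) = 1 × 5256 × 820 = 4309920.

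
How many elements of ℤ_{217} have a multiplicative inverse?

Prime factorization: 217 = 7 × 31.
φ(7) = 7 − 1 = 6.
φ(31) = 31 − 1 = 30.
Since φ is multiplicative, φ(217) = 6 · 30 = 180.

180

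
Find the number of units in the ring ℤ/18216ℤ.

5280

Prime factorization: 18216 = 2^3 * 3^2 * 11 * 23.
φ(18216) = 18216 · (1 − 1/2) · (1 − 1/3) · (1 − 1/11) · (1 − 1/23)
       = 18216 · 440/1518 = 5280.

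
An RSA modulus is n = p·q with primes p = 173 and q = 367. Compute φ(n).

62952

φ(63491) = 63491 · (1 − 1/173) · (1 − 1/367)
       = 63491 · 62952/63491 = 62952.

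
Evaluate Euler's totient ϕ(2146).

Prime factorization: 2146 = 2 × 29 × 37.
φ(2) = 2 − 1 = 1.
φ(29) = 29 − 1 = 28.
φ(37) = 37 − 1 = 36.
φ(2146) = 1 × 28 × 36 = 1008.

1008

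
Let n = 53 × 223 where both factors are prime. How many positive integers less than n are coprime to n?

11544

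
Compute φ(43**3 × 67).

φ(5326969) = 5326969 · (1 − 1/43) · (1 − 1/67)
       = 5326969 · 2772/2881 = 5125428.

5125428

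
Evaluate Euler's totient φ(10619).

8640

10619 = 7 · 37 · 41.
φ(7) = 7 − 1 = 6.
φ(37) = 37 − 1 = 36.
φ(41) = 41 − 1 = 40.
Since φ is multiplicative, φ(10619) = 6 · 36 · 40 = 8640.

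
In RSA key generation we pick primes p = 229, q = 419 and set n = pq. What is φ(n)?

95304

φ(229) = 229 − 1 = 228.
φ(419) = 419 − 1 = 418.
Multiply: 228 · 418 = 95304.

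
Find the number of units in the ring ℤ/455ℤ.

288

455 = 5 * 7 * 13.
φ(5) = 5 − 1 = 4.
φ(7) = 7 − 1 = 6.
φ(13) = 13 − 1 = 12.
φ(455) = 4 × 6 × 12 = 288.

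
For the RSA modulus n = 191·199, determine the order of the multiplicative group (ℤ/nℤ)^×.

37620

For distinct primes, φ(pq) = (p−1)(q−1) = 190 × 198 = 37620.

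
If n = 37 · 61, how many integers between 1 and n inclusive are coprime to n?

φ(2257) = 2257 · (1 − 1/37) · (1 − 1/61)
       = 2257 · 2160/2257 = 2160.

2160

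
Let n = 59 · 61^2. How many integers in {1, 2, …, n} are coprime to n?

φ(219539) = 219539 · (1 − 1/59) · (1 − 1/61)
       = 219539 · 3480/3599 = 212280.

212280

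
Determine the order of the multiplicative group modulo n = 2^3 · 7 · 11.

φ(616) = 616 · (1 − 1/2) · (1 − 1/7) · (1 − 1/11)
       = 616 · 60/154 = 240.

240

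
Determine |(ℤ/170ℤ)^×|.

Factor 170: 170 = 2 · 5 · 17.
φ(2) = 2 − 1 = 1.
φ(5) = 5 − 1 = 4.
φ(17) = 17 − 1 = 16.
Multiply: 1 · 4 · 16 = 64.

64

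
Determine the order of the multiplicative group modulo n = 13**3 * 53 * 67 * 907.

φ(7076003129) = 7076003129 · (1 − 1/13) · (1 − 1/53) · (1 − 1/67) · (1 − 1/907)
       = 7076003129 · 37312704/41869841 = 6305846976.

6305846976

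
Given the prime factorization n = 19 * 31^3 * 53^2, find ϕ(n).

φ(19) = 19 − 1 = 18.
φ(31^3) = 31^3 − 31^2 = 29791 − 961 = 28830.
φ(53^2) = 53^1·(53−1) = 53·52 = 2756.
Multiply: 18 · 28830 · 2756 = 1430198640.

1430198640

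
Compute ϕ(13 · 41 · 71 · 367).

φ(13888381) = 13888381 · (1 − 1/13) · (1 − 1/41) · (1 − 1/71) · (1 − 1/367)
       = 13888381 · 12297600/13888381 = 12297600.

12297600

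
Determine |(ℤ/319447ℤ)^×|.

266112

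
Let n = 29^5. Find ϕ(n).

19803868

φ(20511149) = 20511149 · (1 − 1/29)
       = 20511149 · 28/29 = 19803868.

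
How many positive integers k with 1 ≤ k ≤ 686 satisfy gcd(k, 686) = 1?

First factor: 686 = 2 * 7**3.
φ(686) = 686 · (1 − 1/2) · (1 − 1/7)
       = 686 · 6/14 = 294.

294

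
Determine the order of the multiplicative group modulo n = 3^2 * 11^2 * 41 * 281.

7392000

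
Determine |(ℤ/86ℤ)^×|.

42

86 = 2 · 43.
φ(2) = 2 − 1 = 1.
φ(43) = 43 − 1 = 42.
Since φ is multiplicative, φ(86) = 1 · 42 = 42.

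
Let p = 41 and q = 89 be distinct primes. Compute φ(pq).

3520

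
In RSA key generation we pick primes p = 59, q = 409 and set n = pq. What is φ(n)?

φ(n) = (p − 1)(q − 1) = (59−1)(409−1) = 58·408 = 23664.

23664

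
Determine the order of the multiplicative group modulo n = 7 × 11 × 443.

26520

φ(34111) = 34111 · (1 − 1/7) · (1 − 1/11) · (1 − 1/443)
       = 34111 · 26520/34111 = 26520.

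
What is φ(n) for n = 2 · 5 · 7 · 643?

15408

φ(45010) = 45010 · (1 − 1/2) · (1 − 1/5) · (1 − 1/7) · (1 − 1/643)
       = 45010 · 15408/45010 = 15408.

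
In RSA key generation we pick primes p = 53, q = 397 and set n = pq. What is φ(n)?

φ(n) = (p − 1)(q − 1) = (53−1)(397−1) = 52·396 = 20592.

20592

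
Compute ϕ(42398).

Factor 42398: 42398 = 2 × 17 × 29 × 43.
φ(2) = 2 − 1 = 1.
φ(17) = 17 − 1 = 16.
φ(29) = 29 − 1 = 28.
φ(43) = 43 − 1 = 42.
Multiply: 1 · 16 · 28 · 42 = 18816.

18816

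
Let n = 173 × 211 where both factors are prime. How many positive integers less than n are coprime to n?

φ(36503) = 36503 · (1 − 1/173) · (1 − 1/211)
       = 36503 · 36120/36503 = 36120.

36120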